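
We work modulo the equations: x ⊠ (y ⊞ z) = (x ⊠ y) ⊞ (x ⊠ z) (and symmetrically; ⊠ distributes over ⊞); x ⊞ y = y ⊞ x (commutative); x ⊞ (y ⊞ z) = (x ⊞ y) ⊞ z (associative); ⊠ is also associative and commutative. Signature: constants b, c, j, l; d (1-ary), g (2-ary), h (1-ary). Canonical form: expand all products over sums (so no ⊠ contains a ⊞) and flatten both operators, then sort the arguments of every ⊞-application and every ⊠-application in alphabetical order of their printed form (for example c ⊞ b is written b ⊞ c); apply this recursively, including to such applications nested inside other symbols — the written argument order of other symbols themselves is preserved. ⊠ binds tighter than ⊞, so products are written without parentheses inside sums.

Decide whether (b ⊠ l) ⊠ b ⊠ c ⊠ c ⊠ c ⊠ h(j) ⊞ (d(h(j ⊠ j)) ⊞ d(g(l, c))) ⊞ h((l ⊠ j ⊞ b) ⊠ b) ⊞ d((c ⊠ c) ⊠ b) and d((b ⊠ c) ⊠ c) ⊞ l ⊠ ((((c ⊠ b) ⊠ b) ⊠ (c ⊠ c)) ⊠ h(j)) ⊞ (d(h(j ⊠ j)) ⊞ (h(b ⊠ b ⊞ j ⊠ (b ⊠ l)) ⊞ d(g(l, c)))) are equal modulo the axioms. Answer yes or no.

Answer: yes — both canonical forms are b ⊠ b ⊠ c ⊠ c ⊠ c ⊠ h(j) ⊠ l ⊞ d(b ⊠ c ⊠ c) ⊞ d(g(l, c)) ⊞ d(h(j ⊠ j)) ⊞ h(b ⊠ b ⊞ b ⊠ j ⊠ l)

Derivation:
Left:  (b ⊠ l) ⊠ b ⊠ c ⊠ c ⊠ c ⊠ h(j) ⊞ (d(h(j ⊠ j)) ⊞ d(g(l, c))) ⊞ h((l ⊠ j ⊞ b) ⊠ b) ⊞ d((c ⊠ c) ⊠ b)
  Expand products over sums:  b ⊠ b ⊠ c ⊠ c ⊠ c ⊠ h(j) ⊠ l ⊞ d(h(j ⊠ j)) ⊞ d(g(l, c)) ⊞ h(b ⊠ b ⊞ b ⊠ j ⊠ l) ⊞ d(b ⊠ c ⊠ c)
  Sort:  b ⊠ b ⊠ c ⊠ c ⊠ c ⊠ h(j) ⊠ l ⊞ d(b ⊠ c ⊠ c) ⊞ d(g(l, c)) ⊞ d(h(j ⊠ j)) ⊞ h(b ⊠ b ⊞ b ⊠ j ⊠ l)
Right:  d((b ⊠ c) ⊠ c) ⊞ l ⊠ ((((c ⊠ b) ⊠ b) ⊠ (c ⊠ c)) ⊠ h(j)) ⊞ (d(h(j ⊠ j)) ⊞ (h(b ⊠ b ⊞ j ⊠ (b ⊠ l)) ⊞ d(g(l, c))))
  Un-nest:  d(b ⊠ c ⊠ c) ⊞ b ⊠ b ⊠ c ⊠ c ⊠ c ⊠ h(j) ⊠ l ⊞ d(h(j ⊠ j)) ⊞ h(b ⊠ b ⊞ b ⊠ j ⊠ l) ⊞ d(g(l, c))
  Order the arguments:  b ⊠ b ⊠ c ⊠ c ⊠ c ⊠ h(j) ⊠ l ⊞ d(b ⊠ c ⊠ c) ⊞ d(g(l, c)) ⊞ d(h(j ⊠ j)) ⊞ h(b ⊠ b ⊞ b ⊠ j ⊠ l)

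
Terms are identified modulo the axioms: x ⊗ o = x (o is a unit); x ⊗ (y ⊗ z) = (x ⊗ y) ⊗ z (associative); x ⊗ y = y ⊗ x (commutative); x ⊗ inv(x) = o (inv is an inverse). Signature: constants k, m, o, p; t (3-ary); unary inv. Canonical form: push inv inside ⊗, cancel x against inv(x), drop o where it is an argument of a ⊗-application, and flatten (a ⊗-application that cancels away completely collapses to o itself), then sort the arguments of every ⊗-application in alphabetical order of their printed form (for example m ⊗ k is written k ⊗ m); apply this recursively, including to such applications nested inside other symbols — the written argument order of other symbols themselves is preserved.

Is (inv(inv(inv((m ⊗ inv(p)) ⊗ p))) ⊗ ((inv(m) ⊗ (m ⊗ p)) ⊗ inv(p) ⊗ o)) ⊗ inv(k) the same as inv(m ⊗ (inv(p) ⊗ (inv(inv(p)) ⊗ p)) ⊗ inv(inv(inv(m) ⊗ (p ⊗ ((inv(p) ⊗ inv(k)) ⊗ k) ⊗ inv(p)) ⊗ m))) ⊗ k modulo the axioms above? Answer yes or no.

Left:  (inv(inv(inv((m ⊗ inv(p)) ⊗ p))) ⊗ ((inv(m) ⊗ (m ⊗ p)) ⊗ inv(p) ⊗ o)) ⊗ inv(k)
  Push inv inside:  distribute inv over ⊗ and collapse double inv
  Cancel inverse pairs:  p cancels
  Combine occurrences:  inv(m) ⊗ inv(k)
  Order the arguments:  inv(k) ⊗ inv(m)
Right:  inv(m ⊗ (inv(p) ⊗ (inv(inv(p)) ⊗ p)) ⊗ inv(inv(inv(m) ⊗ (p ⊗ ((inv(p) ⊗ inv(k)) ⊗ k) ⊗ inv(p)) ⊗ m))) ⊗ k
  Push inv inside:  distribute inv over ⊗ and collapse double inv
  Cancel:  p cancels
  Collect:  inv(m) ⊗ k

Answer: no — inv(k) ⊗ inv(m) vs inv(m) ⊗ k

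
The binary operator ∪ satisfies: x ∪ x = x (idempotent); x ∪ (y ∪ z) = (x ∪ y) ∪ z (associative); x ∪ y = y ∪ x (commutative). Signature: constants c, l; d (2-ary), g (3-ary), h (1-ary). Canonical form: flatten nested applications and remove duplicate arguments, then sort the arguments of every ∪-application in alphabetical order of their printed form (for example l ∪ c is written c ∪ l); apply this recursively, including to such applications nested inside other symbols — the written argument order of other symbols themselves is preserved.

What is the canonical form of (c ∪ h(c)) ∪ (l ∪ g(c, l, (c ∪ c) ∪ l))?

Answer: c ∪ g(c, l, c ∪ l) ∪ h(c) ∪ l

Derivation:
Un-nest:  c ∪ h(c) ∪ l ∪ g(c, l, (c ∪ c) ∪ l)
Canonicalize subterm:  g(c, l, (c ∪ c) ∪ l)  →  g(c, l, c ∪ l)
Sort:  c ∪ g(c, l, c ∪ l) ∪ h(c) ∪ l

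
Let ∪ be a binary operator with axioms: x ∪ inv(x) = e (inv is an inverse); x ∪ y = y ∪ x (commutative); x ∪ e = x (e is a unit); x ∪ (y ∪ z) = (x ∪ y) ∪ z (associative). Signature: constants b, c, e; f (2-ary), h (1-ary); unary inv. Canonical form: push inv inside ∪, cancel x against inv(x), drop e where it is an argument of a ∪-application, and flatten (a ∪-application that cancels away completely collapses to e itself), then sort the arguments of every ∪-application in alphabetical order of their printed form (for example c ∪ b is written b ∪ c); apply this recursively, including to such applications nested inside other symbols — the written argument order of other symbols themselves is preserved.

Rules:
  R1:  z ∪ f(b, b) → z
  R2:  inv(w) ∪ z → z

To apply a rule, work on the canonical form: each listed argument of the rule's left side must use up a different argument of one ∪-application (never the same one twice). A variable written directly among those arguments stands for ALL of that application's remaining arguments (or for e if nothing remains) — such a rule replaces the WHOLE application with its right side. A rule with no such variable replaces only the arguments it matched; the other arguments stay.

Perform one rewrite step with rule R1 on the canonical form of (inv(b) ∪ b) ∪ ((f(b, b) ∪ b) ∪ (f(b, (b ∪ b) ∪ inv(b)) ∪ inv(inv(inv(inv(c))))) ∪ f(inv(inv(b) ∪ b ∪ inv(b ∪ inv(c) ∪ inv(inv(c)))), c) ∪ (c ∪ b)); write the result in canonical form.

Answer: b ∪ b ∪ c ∪ c ∪ f(b, b) ∪ f(b, c)

Derivation:
Canonical form:  b ∪ b ∪ c ∪ c ∪ f(b, b) ∪ f(b, b) ∪ f(b, c)
Apply R1:  consuming f(b, b);  z := b ∪ b ∪ c ∪ c ∪ f(b, b) ∪ f(b, c)
The extension variable absorbs all remaining arguments, so the whole application is rewritten.
New term:  b ∪ b ∪ c ∪ c ∪ f(b, b) ∪ f(b, c)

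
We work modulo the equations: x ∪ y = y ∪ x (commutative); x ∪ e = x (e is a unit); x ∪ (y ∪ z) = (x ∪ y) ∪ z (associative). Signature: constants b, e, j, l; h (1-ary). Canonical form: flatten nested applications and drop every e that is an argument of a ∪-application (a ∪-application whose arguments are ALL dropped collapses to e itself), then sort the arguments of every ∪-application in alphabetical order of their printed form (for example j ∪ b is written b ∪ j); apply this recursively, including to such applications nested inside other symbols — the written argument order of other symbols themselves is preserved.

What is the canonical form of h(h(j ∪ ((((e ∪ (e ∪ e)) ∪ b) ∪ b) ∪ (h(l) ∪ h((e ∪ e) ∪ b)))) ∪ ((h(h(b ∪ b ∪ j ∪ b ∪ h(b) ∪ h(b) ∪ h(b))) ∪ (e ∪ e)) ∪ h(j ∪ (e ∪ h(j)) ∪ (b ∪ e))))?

Answer: h(h(b ∪ b ∪ h(b) ∪ h(l) ∪ j) ∪ h(b ∪ h(j) ∪ j) ∪ h(h(b ∪ b ∪ b ∪ h(b) ∪ h(b) ∪ h(b) ∪ j)))

Derivation:
Descend into:  h(j ∪ ((((e ∪ (e ∪ e)) ∪ b) ∪ b) ∪ (h(l) ∪ h((e ∪ e) ∪ b)))) ∪ ((h(h(b ∪ b ∪ j ∪ b ∪ h(b) ∪ h(b) ∪ h(b))) ∪ (e ∪ e)) ∪ h(j ∪ (e ∪ h(j)) ∪ (b ∪ e)))
Flatten:  h(j ∪ ((((e ∪ (e ∪ e)) ∪ b) ∪ b) ∪ (h(l) ∪ h((e ∪ e) ∪ b)))) ∪ h(h(b ∪ b ∪ j ∪ b ∪ h(b) ∪ h(b) ∪ h(b))) ∪ e ∪ e ∪ h(j ∪ (e ∪ h(j)) ∪ (b ∪ e))
Canonicalize subterm:  h(j ∪ ((((e ∪ (e ∪ e)) ∪ b) ∪ b) ∪ (h(l) ∪ h((e ∪ e) ∪ b))))  →  h(b ∪ b ∪ h(b) ∪ h(l) ∪ j)
Simplify inside:  h(h(b ∪ b ∪ j ∪ b ∪ h(b) ∪ h(b) ∪ h(b)))  →  h(h(b ∪ b ∪ b ∪ h(b) ∪ h(b) ∪ h(b) ∪ j))
Canonicalize subterm:  h(j ∪ (e ∪ h(j)) ∪ (b ∪ e))  →  h(b ∪ h(j) ∪ j)
Units out:  drop e (×2)
Sort arguments:  h(b ∪ b ∪ h(b) ∪ h(l) ∪ j) ∪ h(b ∪ h(j) ∪ j) ∪ h(h(b ∪ b ∪ b ∪ h(b) ∪ h(b) ∪ h(b) ∪ j))
Put back:  h(h(b ∪ b ∪ h(b) ∪ h(l) ∪ j) ∪ h(b ∪ h(j) ∪ j) ∪ h(h(b ∪ b ∪ b ∪ h(b) ∪ h(b) ∪ h(b) ∪ j)))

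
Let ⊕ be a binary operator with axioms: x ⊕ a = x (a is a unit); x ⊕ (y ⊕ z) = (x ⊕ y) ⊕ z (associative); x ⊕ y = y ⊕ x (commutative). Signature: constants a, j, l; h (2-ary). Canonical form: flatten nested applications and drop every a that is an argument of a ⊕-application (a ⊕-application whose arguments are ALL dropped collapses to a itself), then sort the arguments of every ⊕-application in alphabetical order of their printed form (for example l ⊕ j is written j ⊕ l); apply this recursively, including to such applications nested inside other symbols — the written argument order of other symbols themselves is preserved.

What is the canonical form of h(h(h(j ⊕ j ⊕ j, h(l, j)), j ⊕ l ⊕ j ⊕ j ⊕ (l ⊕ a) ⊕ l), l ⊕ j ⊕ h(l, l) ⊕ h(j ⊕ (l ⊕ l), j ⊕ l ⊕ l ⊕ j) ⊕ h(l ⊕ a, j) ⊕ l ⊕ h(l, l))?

Work inside:  l ⊕ j ⊕ h(l, l) ⊕ h(j ⊕ (l ⊕ l), j ⊕ l ⊕ l ⊕ j) ⊕ h(l ⊕ a, j) ⊕ l ⊕ h(l, l)
Canonicalize subterm:  h(j ⊕ (l ⊕ l), j ⊕ l ⊕ l ⊕ j)  →  h(j ⊕ l ⊕ l, j ⊕ j ⊕ l ⊕ l)
Simplify inside:  h(l ⊕ a, j)  →  h(l, j)
Sort arguments:  h(j ⊕ l ⊕ l, j ⊕ j ⊕ l ⊕ l) ⊕ h(l, j) ⊕ h(l, l) ⊕ h(l, l) ⊕ j ⊕ l ⊕ l
Put back:  h(h(h(j ⊕ j ⊕ j, h(l, j)), j ⊕ j ⊕ j ⊕ l ⊕ l ⊕ l), h(j ⊕ l ⊕ l, j ⊕ j ⊕ l ⊕ l) ⊕ h(l, j) ⊕ h(l, l) ⊕ h(l, l) ⊕ j ⊕ l ⊕ l)

Answer: h(h(h(j ⊕ j ⊕ j, h(l, j)), j ⊕ j ⊕ j ⊕ l ⊕ l ⊕ l), h(j ⊕ l ⊕ l, j ⊕ j ⊕ l ⊕ l) ⊕ h(l, j) ⊕ h(l, l) ⊕ h(l, l) ⊕ j ⊕ l ⊕ l)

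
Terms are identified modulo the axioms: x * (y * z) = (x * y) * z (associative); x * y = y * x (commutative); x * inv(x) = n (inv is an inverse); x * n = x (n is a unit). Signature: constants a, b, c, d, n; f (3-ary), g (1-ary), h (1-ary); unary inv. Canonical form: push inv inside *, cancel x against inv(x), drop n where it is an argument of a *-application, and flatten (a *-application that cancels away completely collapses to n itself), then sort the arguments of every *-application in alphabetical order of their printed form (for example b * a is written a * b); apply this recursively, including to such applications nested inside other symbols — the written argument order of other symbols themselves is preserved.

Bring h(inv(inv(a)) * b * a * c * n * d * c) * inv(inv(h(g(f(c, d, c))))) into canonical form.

Push inv inside:  distribute inv over * and collapse double inv
Collect:  h(a * a * b * c * c * d) * h(g(f(c, d, c)))

Answer: h(a * a * b * c * c * d) * h(g(f(c, d, c)))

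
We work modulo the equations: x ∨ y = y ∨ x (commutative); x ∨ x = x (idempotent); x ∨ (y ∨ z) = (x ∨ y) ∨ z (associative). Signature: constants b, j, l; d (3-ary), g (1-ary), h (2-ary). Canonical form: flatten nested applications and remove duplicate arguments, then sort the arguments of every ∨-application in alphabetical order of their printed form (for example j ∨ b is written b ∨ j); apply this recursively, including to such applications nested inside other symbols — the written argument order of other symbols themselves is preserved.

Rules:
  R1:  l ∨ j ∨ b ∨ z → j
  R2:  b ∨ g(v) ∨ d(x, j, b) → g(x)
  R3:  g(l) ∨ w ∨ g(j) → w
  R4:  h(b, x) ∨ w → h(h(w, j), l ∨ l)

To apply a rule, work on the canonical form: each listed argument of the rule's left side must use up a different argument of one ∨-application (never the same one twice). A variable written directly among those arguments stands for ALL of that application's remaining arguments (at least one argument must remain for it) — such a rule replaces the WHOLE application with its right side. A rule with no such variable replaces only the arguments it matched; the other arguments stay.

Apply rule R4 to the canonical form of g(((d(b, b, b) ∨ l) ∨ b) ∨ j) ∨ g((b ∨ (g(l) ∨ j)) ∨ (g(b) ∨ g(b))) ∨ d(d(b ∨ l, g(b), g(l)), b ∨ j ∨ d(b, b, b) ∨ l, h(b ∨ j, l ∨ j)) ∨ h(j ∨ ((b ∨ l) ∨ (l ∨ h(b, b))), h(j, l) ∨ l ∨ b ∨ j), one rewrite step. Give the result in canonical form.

Canonical form:  d(d(b ∨ l, g(b), g(l)), b ∨ d(b, b, b) ∨ j ∨ l, h(b ∨ j, j ∨ l)) ∨ g(b ∨ d(b, b, b) ∨ j ∨ l) ∨ g(b ∨ g(b) ∨ g(l) ∨ j) ∨ h(b ∨ h(b, b) ∨ j ∨ l, b ∨ h(j, l) ∨ j ∨ l)
R4 matches:  uses h(b, b);  w := b ∨ j ∨ l, x := b
The variable takes the whole remainder — replace the entire application.
New term:  d(d(b ∨ l, g(b), g(l)), b ∨ d(b, b, b) ∨ j ∨ l, h(b ∨ j, j ∨ l)) ∨ g(b ∨ d(b, b, b) ∨ j ∨ l) ∨ g(b ∨ g(b) ∨ g(l) ∨ j) ∨ h(h(h(b ∨ j ∨ l, j), l), b ∨ h(j, l) ∨ j ∨ l)

Answer: d(d(b ∨ l, g(b), g(l)), b ∨ d(b, b, b) ∨ j ∨ l, h(b ∨ j, j ∨ l)) ∨ g(b ∨ d(b, b, b) ∨ j ∨ l) ∨ g(b ∨ g(b) ∨ g(l) ∨ j) ∨ h(h(h(b ∨ j ∨ l, j), l), b ∨ h(j, l) ∨ j ∨ l)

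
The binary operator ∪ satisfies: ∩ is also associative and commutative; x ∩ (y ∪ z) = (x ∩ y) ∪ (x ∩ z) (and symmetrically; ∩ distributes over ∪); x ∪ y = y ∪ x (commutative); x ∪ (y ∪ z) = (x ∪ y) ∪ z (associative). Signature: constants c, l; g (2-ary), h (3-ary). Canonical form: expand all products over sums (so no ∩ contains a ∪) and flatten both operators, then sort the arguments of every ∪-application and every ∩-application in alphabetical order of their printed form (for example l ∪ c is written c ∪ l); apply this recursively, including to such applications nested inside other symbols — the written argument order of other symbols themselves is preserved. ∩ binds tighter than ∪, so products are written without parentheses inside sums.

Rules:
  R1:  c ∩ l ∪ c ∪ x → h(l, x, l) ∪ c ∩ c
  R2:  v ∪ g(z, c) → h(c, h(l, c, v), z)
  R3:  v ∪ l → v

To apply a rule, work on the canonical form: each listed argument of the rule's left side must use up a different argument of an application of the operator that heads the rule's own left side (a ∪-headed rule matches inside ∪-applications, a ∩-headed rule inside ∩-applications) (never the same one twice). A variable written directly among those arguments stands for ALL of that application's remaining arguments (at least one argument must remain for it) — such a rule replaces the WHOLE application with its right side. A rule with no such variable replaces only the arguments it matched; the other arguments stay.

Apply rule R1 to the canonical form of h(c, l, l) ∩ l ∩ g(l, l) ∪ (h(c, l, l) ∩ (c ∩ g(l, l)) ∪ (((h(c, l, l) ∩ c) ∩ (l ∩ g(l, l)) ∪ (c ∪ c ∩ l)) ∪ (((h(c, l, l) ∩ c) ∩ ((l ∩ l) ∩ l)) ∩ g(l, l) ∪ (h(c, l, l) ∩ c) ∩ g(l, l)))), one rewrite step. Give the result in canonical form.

Canonical form:  c ∪ c ∩ g(l, l) ∩ h(c, l, l) ∪ c ∩ g(l, l) ∩ h(c, l, l) ∪ c ∩ g(l, l) ∩ h(c, l, l) ∩ l ∪ c ∩ g(l, l) ∩ h(c, l, l) ∩ l ∩ l ∩ l ∪ c ∩ l ∪ g(l, l) ∩ h(c, l, l) ∩ l
Apply R1:  consuming c, c ∩ l;  x := c ∩ g(l, l) ∩ h(c, l, l) ∪ c ∩ g(l, l) ∩ h(c, l, l) ∪ c ∩ g(l, l) ∩ h(c, l, l) ∩ l ∪ c ∩ g(l, l) ∩ h(c, l, l) ∩ l ∩ l ∩ l ∪ g(l, l) ∩ h(c, l, l) ∩ l
Every leftover argument binds to the variable; the entire application is replaced.
New term:  c ∩ c ∪ h(l, c ∩ g(l, l) ∩ h(c, l, l) ∪ c ∩ g(l, l) ∩ h(c, l, l) ∪ c ∩ g(l, l) ∩ h(c, l, l) ∩ l ∪ c ∩ g(l, l) ∩ h(c, l, l) ∩ l ∩ l ∩ l ∪ g(l, l) ∩ h(c, l, l) ∩ l, l)

Answer: c ∩ c ∪ h(l, c ∩ g(l, l) ∩ h(c, l, l) ∪ c ∩ g(l, l) ∩ h(c, l, l) ∪ c ∩ g(l, l) ∩ h(c, l, l) ∩ l ∪ c ∩ g(l, l) ∩ h(c, l, l) ∩ l ∩ l ∩ l ∪ g(l, l) ∩ h(c, l, l) ∩ l, l)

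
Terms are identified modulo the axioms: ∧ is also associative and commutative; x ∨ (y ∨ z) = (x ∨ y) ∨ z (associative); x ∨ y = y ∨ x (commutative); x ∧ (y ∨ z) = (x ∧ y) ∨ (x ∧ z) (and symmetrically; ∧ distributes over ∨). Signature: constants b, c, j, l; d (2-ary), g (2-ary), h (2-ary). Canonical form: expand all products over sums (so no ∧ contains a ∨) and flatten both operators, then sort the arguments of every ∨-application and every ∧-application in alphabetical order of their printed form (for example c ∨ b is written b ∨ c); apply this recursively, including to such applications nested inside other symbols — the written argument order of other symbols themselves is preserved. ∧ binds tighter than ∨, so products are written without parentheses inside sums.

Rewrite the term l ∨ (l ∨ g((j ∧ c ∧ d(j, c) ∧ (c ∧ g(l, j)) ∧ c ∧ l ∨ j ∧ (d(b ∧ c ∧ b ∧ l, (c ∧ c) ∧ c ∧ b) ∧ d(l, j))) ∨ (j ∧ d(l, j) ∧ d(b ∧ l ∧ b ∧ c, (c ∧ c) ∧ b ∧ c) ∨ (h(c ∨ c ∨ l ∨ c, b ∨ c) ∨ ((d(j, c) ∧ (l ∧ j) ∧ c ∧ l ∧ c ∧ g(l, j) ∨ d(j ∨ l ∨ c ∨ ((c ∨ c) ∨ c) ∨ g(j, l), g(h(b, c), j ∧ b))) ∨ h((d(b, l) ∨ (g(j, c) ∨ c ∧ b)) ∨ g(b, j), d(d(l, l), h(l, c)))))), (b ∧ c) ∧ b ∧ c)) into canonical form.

Answer: g(c ∧ c ∧ c ∧ d(j, c) ∧ g(l, j) ∧ j ∧ l ∨ c ∧ c ∧ d(j, c) ∧ g(l, j) ∧ j ∧ l ∧ l ∨ d(b ∧ b ∧ c ∧ l, b ∧ c ∧ c ∧ c) ∧ d(l, j) ∧ j ∨ d(b ∧ b ∧ c ∧ l, b ∧ c ∧ c ∧ c) ∧ d(l, j) ∧ j ∨ d(c ∨ c ∨ c ∨ c ∨ g(j, l) ∨ j ∨ l, g(h(b, c), b ∧ j)) ∨ h(b ∧ c ∨ d(b, l) ∨ g(b, j) ∨ g(j, c), d(d(l, l), h(l, c))) ∨ h(c ∨ c ∨ c ∨ l, b ∨ c), b ∧ b ∧ c ∧ c) ∨ l ∨ l

Derivation:
Un-nest:  l ∨ l ∨ g(c ∧ c ∧ c ∧ d(j, c) ∧ g(l, j) ∧ j ∧ l ∨ c ∧ c ∧ d(j, c) ∧ g(l, j) ∧ j ∧ l ∧ l ∨ d(b ∧ b ∧ c ∧ l, b ∧ c ∧ c ∧ c) ∧ d(l, j) ∧ j ∨ d(b ∧ b ∧ c ∧ l, b ∧ c ∧ c ∧ c) ∧ d(l, j) ∧ j ∨ d(c ∨ c ∨ c ∨ c ∨ g(j, l) ∨ j ∨ l, g(h(b, c), b ∧ j)) ∨ h(b ∧ c ∨ d(b, l) ∨ g(b, j) ∨ g(j, c), d(d(l, l), h(l, c))) ∨ h(c ∨ c ∨ c ∨ l, b ∨ c), b ∧ b ∧ c ∧ c)
Order the arguments:  g(c ∧ c ∧ c ∧ d(j, c) ∧ g(l, j) ∧ j ∧ l ∨ c ∧ c ∧ d(j, c) ∧ g(l, j) ∧ j ∧ l ∧ l ∨ d(b ∧ b ∧ c ∧ l, b ∧ c ∧ c ∧ c) ∧ d(l, j) ∧ j ∨ d(b ∧ b ∧ c ∧ l, b ∧ c ∧ c ∧ c) ∧ d(l, j) ∧ j ∨ d(c ∨ c ∨ c ∨ c ∨ g(j, l) ∨ j ∨ l, g(h(b, c), b ∧ j)) ∨ h(b ∧ c ∨ d(b, l) ∨ g(b, j) ∨ g(j, c), d(d(l, l), h(l, c))) ∨ h(c ∨ c ∨ c ∨ l, b ∨ c), b ∧ b ∧ c ∧ c) ∨ l ∨ l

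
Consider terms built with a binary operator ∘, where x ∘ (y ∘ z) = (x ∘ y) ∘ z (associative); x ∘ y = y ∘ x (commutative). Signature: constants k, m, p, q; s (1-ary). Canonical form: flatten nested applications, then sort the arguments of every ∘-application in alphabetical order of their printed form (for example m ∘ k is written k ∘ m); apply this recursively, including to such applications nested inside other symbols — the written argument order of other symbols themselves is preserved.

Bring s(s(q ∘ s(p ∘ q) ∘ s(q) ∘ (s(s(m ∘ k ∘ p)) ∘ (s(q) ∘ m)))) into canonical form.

Descend into:  q ∘ s(p ∘ q) ∘ s(q) ∘ (s(s(m ∘ k ∘ p)) ∘ (s(q) ∘ m))
Flatten:  q ∘ s(p ∘ q) ∘ s(q) ∘ s(s(m ∘ k ∘ p)) ∘ s(q) ∘ m
Inside:  s(s(m ∘ k ∘ p))  →  s(s(k ∘ m ∘ p))
Sort arguments:  m ∘ q ∘ s(p ∘ q) ∘ s(q) ∘ s(q) ∘ s(s(k ∘ m ∘ p))
Put back:  s(s(m ∘ q ∘ s(p ∘ q) ∘ s(q) ∘ s(q) ∘ s(s(k ∘ m ∘ p))))

Answer: s(s(m ∘ q ∘ s(p ∘ q) ∘ s(q) ∘ s(q) ∘ s(s(k ∘ m ∘ p))))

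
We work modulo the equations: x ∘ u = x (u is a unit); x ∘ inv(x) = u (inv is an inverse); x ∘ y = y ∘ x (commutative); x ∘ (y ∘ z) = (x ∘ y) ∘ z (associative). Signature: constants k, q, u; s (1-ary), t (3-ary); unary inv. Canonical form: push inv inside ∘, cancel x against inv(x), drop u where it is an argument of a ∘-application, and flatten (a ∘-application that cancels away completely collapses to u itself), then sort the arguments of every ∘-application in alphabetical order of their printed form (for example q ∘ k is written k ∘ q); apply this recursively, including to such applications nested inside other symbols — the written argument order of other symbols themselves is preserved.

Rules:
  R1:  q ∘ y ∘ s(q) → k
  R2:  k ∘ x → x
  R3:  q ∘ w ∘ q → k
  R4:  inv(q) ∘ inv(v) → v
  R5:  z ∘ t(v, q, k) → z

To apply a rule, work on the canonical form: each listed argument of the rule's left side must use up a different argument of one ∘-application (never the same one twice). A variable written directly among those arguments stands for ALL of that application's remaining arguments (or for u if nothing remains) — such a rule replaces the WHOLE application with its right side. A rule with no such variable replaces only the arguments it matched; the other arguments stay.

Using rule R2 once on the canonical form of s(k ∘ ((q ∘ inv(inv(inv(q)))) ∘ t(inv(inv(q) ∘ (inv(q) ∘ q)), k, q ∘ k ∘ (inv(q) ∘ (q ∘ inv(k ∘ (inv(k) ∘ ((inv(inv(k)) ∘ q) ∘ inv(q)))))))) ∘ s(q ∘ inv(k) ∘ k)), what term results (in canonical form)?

Canonical form:  s(k ∘ s(q) ∘ t(q, k, q))
Match R2:  consume k;  x := s(q) ∘ t(q, k, q)
Every leftover argument binds to the variable; the entire application is replaced.
Result:  s(s(q) ∘ t(q, k, q))

Answer: s(s(q) ∘ t(q, k, q))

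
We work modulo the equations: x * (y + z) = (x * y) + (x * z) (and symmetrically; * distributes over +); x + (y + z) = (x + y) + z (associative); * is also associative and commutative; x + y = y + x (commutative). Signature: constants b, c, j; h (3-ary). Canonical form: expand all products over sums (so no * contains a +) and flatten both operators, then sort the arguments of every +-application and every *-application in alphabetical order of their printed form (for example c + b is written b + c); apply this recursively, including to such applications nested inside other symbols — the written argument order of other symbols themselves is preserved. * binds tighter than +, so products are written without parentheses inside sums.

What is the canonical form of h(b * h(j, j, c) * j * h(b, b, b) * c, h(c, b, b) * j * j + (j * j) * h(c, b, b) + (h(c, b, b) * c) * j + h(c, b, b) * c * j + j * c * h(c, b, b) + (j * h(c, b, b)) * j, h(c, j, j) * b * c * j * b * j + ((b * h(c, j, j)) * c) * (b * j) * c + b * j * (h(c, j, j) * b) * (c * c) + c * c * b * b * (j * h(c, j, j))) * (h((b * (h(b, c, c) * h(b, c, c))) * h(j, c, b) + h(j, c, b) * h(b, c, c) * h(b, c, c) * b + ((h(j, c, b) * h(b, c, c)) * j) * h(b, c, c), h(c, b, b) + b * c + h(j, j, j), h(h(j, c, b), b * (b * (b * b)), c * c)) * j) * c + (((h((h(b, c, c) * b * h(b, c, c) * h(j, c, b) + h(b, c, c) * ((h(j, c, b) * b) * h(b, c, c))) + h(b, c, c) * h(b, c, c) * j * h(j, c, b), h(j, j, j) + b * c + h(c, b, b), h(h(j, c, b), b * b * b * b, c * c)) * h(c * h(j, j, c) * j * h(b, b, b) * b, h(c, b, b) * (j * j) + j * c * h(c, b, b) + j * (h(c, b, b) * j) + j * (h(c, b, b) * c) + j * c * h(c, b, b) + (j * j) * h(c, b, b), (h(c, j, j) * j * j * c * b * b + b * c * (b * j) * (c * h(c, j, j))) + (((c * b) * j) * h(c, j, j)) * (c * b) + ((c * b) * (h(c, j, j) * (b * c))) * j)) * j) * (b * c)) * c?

Merge nested applications:  c * h(b * c * h(b, b, b) * h(j, j, c) * j, c * h(c, b, b) * j + c * h(c, b, b) * j + c * h(c, b, b) * j + h(c, b, b) * j * j + h(c, b, b) * j * j + h(c, b, b) * j * j, b * b * c * c * h(c, j, j) * j + b * b * c * c * h(c, j, j) * j + b * b * c * c * h(c, j, j) * j + b * b * c * h(c, j, j) * j * j) * h(b * h(b, c, c) * h(b, c, c) * h(j, c, b) + b * h(b, c, c) * h(b, c, c) * h(j, c, b) + h(b, c, c) * h(b, c, c) * h(j, c, b) * j, b * c + h(c, b, b) + h(j, j, j), h(h(j, c, b), b * b * b * b, c * c)) * j + b * c * c * h(b * c * h(b, b, b) * h(j, j, c) * j, c * h(c, b, b) * j + c * h(c, b, b) * j + c * h(c, b, b) * j + h(c, b, b) * j * j + h(c, b, b) * j * j + h(c, b, b) * j * j, b * b * c * c * h(c, j, j) * j + b * b * c * c * h(c, j, j) * j + b * b * c * c * h(c, j, j) * j + b * b * c * h(c, j, j) * j * j) * h(b * h(b, c, c) * h(b, c, c) * h(j, c, b) + b * h(b, c, c) * h(b, c, c) * h(j, c, b) + h(b, c, c) * h(b, c, c) * h(j, c, b) * j, b * c + h(c, b, b) + h(j, j, j), h(h(j, c, b), b * b * b * b, c * c)) * j
Sort:  b * c * c * h(b * c * h(b, b, b) * h(j, j, c) * j, c * h(c, b, b) * j + c * h(c, b, b) * j + c * h(c, b, b) * j + h(c, b, b) * j * j + h(c, b, b) * j * j + h(c, b, b) * j * j, b * b * c * c * h(c, j, j) * j + b * b * c * c * h(c, j, j) * j + b * b * c * c * h(c, j, j) * j + b * b * c * h(c, j, j) * j * j) * h(b * h(b, c, c) * h(b, c, c) * h(j, c, b) + b * h(b, c, c) * h(b, c, c) * h(j, c, b) + h(b, c, c) * h(b, c, c) * h(j, c, b) * j, b * c + h(c, b, b) + h(j, j, j), h(h(j, c, b), b * b * b * b, c * c)) * j + c * h(b * c * h(b, b, b) * h(j, j, c) * j, c * h(c, b, b) * j + c * h(c, b, b) * j + c * h(c, b, b) * j + h(c, b, b) * j * j + h(c, b, b) * j * j + h(c, b, b) * j * j, b * b * c * c * h(c, j, j) * j + b * b * c * c * h(c, j, j) * j + b * b * c * c * h(c, j, j) * j + b * b * c * h(c, j, j) * j * j) * h(b * h(b, c, c) * h(b, c, c) * h(j, c, b) + b * h(b, c, c) * h(b, c, c) * h(j, c, b) + h(b, c, c) * h(b, c, c) * h(j, c, b) * j, b * c + h(c, b, b) + h(j, j, j), h(h(j, c, b), b * b * b * b, c * c)) * j

Answer: b * c * c * h(b * c * h(b, b, b) * h(j, j, c) * j, c * h(c, b, b) * j + c * h(c, b, b) * j + c * h(c, b, b) * j + h(c, b, b) * j * j + h(c, b, b) * j * j + h(c, b, b) * j * j, b * b * c * c * h(c, j, j) * j + b * b * c * c * h(c, j, j) * j + b * b * c * c * h(c, j, j) * j + b * b * c * h(c, j, j) * j * j) * h(b * h(b, c, c) * h(b, c, c) * h(j, c, b) + b * h(b, c, c) * h(b, c, c) * h(j, c, b) + h(b, c, c) * h(b, c, c) * h(j, c, b) * j, b * c + h(c, b, b) + h(j, j, j), h(h(j, c, b), b * b * b * b, c * c)) * j + c * h(b * c * h(b, b, b) * h(j, j, c) * j, c * h(c, b, b) * j + c * h(c, b, b) * j + c * h(c, b, b) * j + h(c, b, b) * j * j + h(c, b, b) * j * j + h(c, b, b) * j * j, b * b * c * c * h(c, j, j) * j + b * b * c * c * h(c, j, j) * j + b * b * c * c * h(c, j, j) * j + b * b * c * h(c, j, j) * j * j) * h(b * h(b, c, c) * h(b, c, c) * h(j, c, b) + b * h(b, c, c) * h(b, c, c) * h(j, c, b) + h(b, c, c) * h(b, c, c) * h(j, c, b) * j, b * c + h(c, b, b) + h(j, j, j), h(h(j, c, b), b * b * b * b, c * c)) * j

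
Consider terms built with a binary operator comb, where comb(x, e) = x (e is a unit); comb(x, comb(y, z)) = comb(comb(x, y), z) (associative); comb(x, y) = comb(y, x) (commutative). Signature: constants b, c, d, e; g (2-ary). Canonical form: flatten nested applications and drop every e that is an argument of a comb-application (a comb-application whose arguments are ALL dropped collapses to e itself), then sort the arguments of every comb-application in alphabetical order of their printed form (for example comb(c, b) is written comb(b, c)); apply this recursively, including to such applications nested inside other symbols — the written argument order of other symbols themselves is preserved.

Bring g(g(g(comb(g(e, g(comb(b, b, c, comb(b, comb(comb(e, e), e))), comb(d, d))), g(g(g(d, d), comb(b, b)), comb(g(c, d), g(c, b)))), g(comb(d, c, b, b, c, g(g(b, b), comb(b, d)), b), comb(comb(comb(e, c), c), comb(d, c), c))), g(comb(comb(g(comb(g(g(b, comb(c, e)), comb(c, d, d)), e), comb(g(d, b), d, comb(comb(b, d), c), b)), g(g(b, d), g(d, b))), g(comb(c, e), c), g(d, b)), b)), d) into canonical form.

Answer: g(g(g(comb(g(e, g(comb(b, b, b, c), comb(d, d))), g(g(g(d, d), comb(b, b)), comb(g(c, b), g(c, d)))), g(comb(b, b, b, c, c, d, g(g(b, b), comb(b, d))), comb(c, c, c, c, d))), g(comb(g(c, c), g(d, b), g(g(b, d), g(d, b)), g(g(g(b, c), comb(c, d, d)), comb(b, b, c, d, d, g(d, b)))), b)), d)

Derivation:
Work inside:  comb(comb(g(comb(g(g(b, comb(c, e)), comb(c, d, d)), e), comb(g(d, b), d, comb(comb(b, d), c), b)), g(g(b, d), g(d, b))), g(comb(c, e), c), g(d, b))
Merge nested applications:  comb(g(comb(g(g(b, comb(c, e)), comb(c, d, d)), e), comb(g(d, b), d, comb(comb(b, d), c), b)), g(g(b, d), g(d, b)), g(comb(c, e), c), g(d, b))
Canonicalize subterm:  g(comb(g(g(b, comb(c, e)), comb(c, d, d)), e), comb(g(d, b), d, comb(comb(b, d), c), b))  →  g(g(g(b, c), comb(c, d, d)), comb(b, b, c, d, d, g(d, b)))
Canonicalize subterm:  g(comb(c, e), c)  →  g(c, c)
Order the arguments:  comb(g(c, c), g(d, b), g(g(b, d), g(d, b)), g(g(g(b, c), comb(c, d, d)), comb(b, b, c, d, d, g(d, b))))
Reassemble:  g(g(g(comb(g(e, g(comb(b, b, b, c), comb(d, d))), g(g(g(d, d), comb(b, b)), comb(g(c, b), g(c, d)))), g(comb(b, b, b, c, c, d, g(g(b, b), comb(b, d))), comb(c, c, c, c, d))), g(comb(g(c, c), g(d, b), g(g(b, d), g(d, b)), g(g(g(b, c), comb(c, d, d)), comb(b, b, c, d, d, g(d, b)))), b)), d)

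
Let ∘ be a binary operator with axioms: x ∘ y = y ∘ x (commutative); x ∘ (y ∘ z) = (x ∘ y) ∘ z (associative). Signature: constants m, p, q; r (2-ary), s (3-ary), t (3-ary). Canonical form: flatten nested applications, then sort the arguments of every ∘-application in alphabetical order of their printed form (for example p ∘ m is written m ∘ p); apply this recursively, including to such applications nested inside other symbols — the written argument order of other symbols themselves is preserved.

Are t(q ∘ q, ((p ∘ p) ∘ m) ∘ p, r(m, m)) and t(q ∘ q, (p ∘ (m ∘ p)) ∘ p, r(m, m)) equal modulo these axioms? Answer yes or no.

Answer: yes — both canonical forms are t(q ∘ q, m ∘ p ∘ p ∘ p, r(m, m))

Derivation:
Left:  t(q ∘ q, ((p ∘ p) ∘ m) ∘ p, r(m, m))
  Work inside:  ((p ∘ p) ∘ m) ∘ p
  Flatten:  p ∘ p ∘ m ∘ p
  Order the arguments:  m ∘ p ∘ p ∘ p
  Reassemble:  t(q ∘ q, m ∘ p ∘ p ∘ p, r(m, m))
Right:  t(q ∘ q, (p ∘ (m ∘ p)) ∘ p, r(m, m))
  Descend into:  (p ∘ (m ∘ p)) ∘ p
  Flatten:  p ∘ m ∘ p ∘ p
  Order the arguments:  m ∘ p ∘ p ∘ p
  Rebuild:  t(q ∘ q, m ∘ p ∘ p ∘ p, r(m, m))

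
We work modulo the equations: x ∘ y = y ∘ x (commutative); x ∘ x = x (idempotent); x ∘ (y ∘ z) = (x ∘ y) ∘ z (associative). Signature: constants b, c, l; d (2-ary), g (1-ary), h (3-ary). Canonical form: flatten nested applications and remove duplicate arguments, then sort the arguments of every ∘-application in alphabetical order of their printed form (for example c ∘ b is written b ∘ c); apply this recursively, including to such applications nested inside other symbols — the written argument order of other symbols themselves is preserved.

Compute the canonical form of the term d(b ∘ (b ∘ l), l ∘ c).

Answer: d(b ∘ l, c ∘ l)

Derivation:
Focus inside:  b ∘ (b ∘ l)
Flatten:  b ∘ b ∘ l
Drop duplicates:  drop duplicate b
Sort arguments:  b ∘ l
Reassemble:  d(b ∘ l, c ∘ l)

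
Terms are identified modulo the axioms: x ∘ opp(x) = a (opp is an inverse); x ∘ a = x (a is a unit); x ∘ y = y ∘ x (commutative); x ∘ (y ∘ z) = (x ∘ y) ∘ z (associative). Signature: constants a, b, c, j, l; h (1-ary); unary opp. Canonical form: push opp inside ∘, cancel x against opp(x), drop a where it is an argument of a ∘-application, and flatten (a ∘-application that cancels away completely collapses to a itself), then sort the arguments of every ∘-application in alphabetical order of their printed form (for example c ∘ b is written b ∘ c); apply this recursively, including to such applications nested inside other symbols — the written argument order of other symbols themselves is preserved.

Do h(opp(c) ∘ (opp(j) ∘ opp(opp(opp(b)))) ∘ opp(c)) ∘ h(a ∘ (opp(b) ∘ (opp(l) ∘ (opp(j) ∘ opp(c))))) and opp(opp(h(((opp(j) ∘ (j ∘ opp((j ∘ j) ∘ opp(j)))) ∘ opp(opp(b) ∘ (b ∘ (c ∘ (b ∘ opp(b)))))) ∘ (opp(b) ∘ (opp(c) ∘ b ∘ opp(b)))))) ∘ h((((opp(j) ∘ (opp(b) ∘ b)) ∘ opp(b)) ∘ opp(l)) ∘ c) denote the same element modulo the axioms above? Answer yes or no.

Answer: no — h(opp(b) ∘ opp(c) ∘ opp(c) ∘ opp(j)) ∘ h(opp(b) ∘ opp(c) ∘ opp(j) ∘ opp(l)) vs h(c ∘ opp(b) ∘ opp(j) ∘ opp(l)) ∘ h(opp(b) ∘ opp(c) ∘ opp(c) ∘ opp(j))

Derivation:
Left:  h(opp(c) ∘ (opp(j) ∘ opp(opp(opp(b)))) ∘ opp(c)) ∘ h(a ∘ (opp(b) ∘ (opp(l) ∘ (opp(j) ∘ opp(c)))))
  Push opp inside:  distribute opp over ∘ and collapse double opp
  Collect terms:  h(opp(b) ∘ opp(c) ∘ opp(c) ∘ opp(j)) ∘ h(opp(b) ∘ opp(c) ∘ opp(j) ∘ opp(l))
Right:  opp(opp(h(((opp(j) ∘ (j ∘ opp((j ∘ j) ∘ opp(j)))) ∘ opp(opp(b) ∘ (b ∘ (c ∘ (b ∘ opp(b)))))) ∘ (opp(b) ∘ (opp(c) ∘ b ∘ opp(b)))))) ∘ h((((opp(j) ∘ (opp(b) ∘ b)) ∘ opp(b)) ∘ opp(l)) ∘ c)
  Push opp inside:  distribute opp over ∘ and collapse double opp
  Collect terms:  h(opp(b) ∘ opp(c) ∘ opp(c) ∘ opp(j)) ∘ h(c ∘ opp(b) ∘ opp(j) ∘ opp(l))
  Sort arguments:  h(c ∘ opp(b) ∘ opp(j) ∘ opp(l)) ∘ h(opp(b) ∘ opp(c) ∘ opp(c) ∘ opp(j))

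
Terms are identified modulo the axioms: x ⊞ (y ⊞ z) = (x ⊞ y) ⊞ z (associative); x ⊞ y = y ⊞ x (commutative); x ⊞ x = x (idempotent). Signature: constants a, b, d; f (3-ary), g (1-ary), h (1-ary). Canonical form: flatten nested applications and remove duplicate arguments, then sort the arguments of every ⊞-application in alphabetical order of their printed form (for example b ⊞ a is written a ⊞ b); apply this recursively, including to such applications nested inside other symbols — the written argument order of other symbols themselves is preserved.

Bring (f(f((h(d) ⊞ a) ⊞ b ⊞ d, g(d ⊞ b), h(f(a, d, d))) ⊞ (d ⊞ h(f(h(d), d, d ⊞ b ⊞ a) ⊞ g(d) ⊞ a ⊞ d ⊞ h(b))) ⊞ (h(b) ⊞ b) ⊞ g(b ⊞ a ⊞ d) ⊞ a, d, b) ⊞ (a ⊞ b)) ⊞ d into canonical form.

Flatten:  f(f((h(d) ⊞ a) ⊞ b ⊞ d, g(d ⊞ b), h(f(a, d, d))) ⊞ (d ⊞ h(f(h(d), d, d ⊞ b ⊞ a) ⊞ g(d) ⊞ a ⊞ d ⊞ h(b))) ⊞ (h(b) ⊞ b) ⊞ g(b ⊞ a ⊞ d) ⊞ a, d, b) ⊞ a ⊞ b ⊞ d
Inside:  f(f((h(d) ⊞ a) ⊞ b ⊞ d, g(d ⊞ b), h(f(a, d, d))) ⊞ (d ⊞ h(f(h(d), d, d ⊞ b ⊞ a) ⊞ g(d) ⊞ a ⊞ d ⊞ h(b))) ⊞ (h(b) ⊞ b) ⊞ g(b ⊞ a ⊞ d) ⊞ a, d, b)  →  f(a ⊞ b ⊞ d ⊞ f(a ⊞ b ⊞ d ⊞ h(d), g(b ⊞ d), h(f(a, d, d))) ⊞ g(a ⊞ b ⊞ d) ⊞ h(a ⊞ d ⊞ f(h(d), d, a ⊞ b ⊞ d) ⊞ g(d) ⊞ h(b)) ⊞ h(b), d, b)
Sort arguments:  a ⊞ b ⊞ d ⊞ f(a ⊞ b ⊞ d ⊞ f(a ⊞ b ⊞ d ⊞ h(d), g(b ⊞ d), h(f(a, d, d))) ⊞ g(a ⊞ b ⊞ d) ⊞ h(a ⊞ d ⊞ f(h(d), d, a ⊞ b ⊞ d) ⊞ g(d) ⊞ h(b)) ⊞ h(b), d, b)

Answer: a ⊞ b ⊞ d ⊞ f(a ⊞ b ⊞ d ⊞ f(a ⊞ b ⊞ d ⊞ h(d), g(b ⊞ d), h(f(a, d, d))) ⊞ g(a ⊞ b ⊞ d) ⊞ h(a ⊞ d ⊞ f(h(d), d, a ⊞ b ⊞ d) ⊞ g(d) ⊞ h(b)) ⊞ h(b), d, b)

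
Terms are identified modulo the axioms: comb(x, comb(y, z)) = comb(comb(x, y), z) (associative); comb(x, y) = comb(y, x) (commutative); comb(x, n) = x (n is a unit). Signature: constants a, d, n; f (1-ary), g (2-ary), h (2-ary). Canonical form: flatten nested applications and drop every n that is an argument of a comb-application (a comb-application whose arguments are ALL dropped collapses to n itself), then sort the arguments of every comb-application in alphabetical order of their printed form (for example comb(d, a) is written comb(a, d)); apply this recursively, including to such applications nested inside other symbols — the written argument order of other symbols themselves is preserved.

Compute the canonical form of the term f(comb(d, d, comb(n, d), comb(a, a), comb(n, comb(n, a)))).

Answer: f(comb(a, a, a, d, d, d))

Derivation:
Work inside:  comb(d, d, comb(n, d), comb(a, a), comb(n, comb(n, a)))
Merge nested applications:  comb(d, d, n, d, a, a, n, n, a)
Drop the unit:  drop n (×3)
Sort:  comb(a, a, a, d, d, d)
Reassemble:  f(comb(a, a, a, d, d, d))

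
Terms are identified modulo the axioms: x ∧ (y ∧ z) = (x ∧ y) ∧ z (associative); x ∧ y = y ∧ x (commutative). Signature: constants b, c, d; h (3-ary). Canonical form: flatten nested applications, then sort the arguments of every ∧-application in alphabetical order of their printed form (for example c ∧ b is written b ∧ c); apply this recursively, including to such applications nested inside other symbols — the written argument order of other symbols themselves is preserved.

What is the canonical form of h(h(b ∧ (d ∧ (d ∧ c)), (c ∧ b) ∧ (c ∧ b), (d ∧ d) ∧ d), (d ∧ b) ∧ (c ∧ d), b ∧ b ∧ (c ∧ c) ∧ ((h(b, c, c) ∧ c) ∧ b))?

Answer: h(h(b ∧ c ∧ d ∧ d, b ∧ b ∧ c ∧ c, d ∧ d ∧ d), b ∧ c ∧ d ∧ d, b ∧ b ∧ b ∧ c ∧ c ∧ c ∧ h(b, c, c))

Derivation:
Work inside:  b ∧ b ∧ (c ∧ c) ∧ ((h(b, c, c) ∧ c) ∧ b)
Flatten:  b ∧ b ∧ c ∧ c ∧ h(b, c, c) ∧ c ∧ b
Sort arguments:  b ∧ b ∧ b ∧ c ∧ c ∧ c ∧ h(b, c, c)
Put back:  h(h(b ∧ c ∧ d ∧ d, b ∧ b ∧ c ∧ c, d ∧ d ∧ d), b ∧ c ∧ d ∧ d, b ∧ b ∧ b ∧ c ∧ c ∧ c ∧ h(b, c, c))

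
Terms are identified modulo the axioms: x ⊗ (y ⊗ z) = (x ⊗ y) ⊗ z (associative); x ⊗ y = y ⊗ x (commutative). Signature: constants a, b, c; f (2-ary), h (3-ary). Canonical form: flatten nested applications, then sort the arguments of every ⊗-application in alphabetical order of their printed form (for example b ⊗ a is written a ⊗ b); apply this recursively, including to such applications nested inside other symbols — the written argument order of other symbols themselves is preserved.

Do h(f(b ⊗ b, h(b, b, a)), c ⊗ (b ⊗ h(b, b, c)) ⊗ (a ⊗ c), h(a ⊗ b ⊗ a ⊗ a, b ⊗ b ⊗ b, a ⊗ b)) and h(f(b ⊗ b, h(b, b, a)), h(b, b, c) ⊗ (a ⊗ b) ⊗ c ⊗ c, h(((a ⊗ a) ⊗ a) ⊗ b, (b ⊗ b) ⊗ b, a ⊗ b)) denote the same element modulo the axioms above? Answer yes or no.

Answer: yes — both canonical forms are h(f(b ⊗ b, h(b, b, a)), a ⊗ b ⊗ c ⊗ c ⊗ h(b, b, c), h(a ⊗ a ⊗ a ⊗ b, b ⊗ b ⊗ b, a ⊗ b))

Derivation:
Left:  h(f(b ⊗ b, h(b, b, a)), c ⊗ (b ⊗ h(b, b, c)) ⊗ (a ⊗ c), h(a ⊗ b ⊗ a ⊗ a, b ⊗ b ⊗ b, a ⊗ b))
  Focus inside:  c ⊗ (b ⊗ h(b, b, c)) ⊗ (a ⊗ c)
  Flatten:  c ⊗ b ⊗ h(b, b, c) ⊗ a ⊗ c
  Sort:  a ⊗ b ⊗ c ⊗ c ⊗ h(b, b, c)
  Reassemble:  h(f(b ⊗ b, h(b, b, a)), a ⊗ b ⊗ c ⊗ c ⊗ h(b, b, c), h(a ⊗ a ⊗ a ⊗ b, b ⊗ b ⊗ b, a ⊗ b))
Right:  h(f(b ⊗ b, h(b, b, a)), h(b, b, c) ⊗ (a ⊗ b) ⊗ c ⊗ c, h(((a ⊗ a) ⊗ a) ⊗ b, (b ⊗ b) ⊗ b, a ⊗ b))
  Work inside:  h(b, b, c) ⊗ (a ⊗ b) ⊗ c ⊗ c
  Flatten:  h(b, b, c) ⊗ a ⊗ b ⊗ c ⊗ c
  Order the arguments:  a ⊗ b ⊗ c ⊗ c ⊗ h(b, b, c)
  Reassemble:  h(f(b ⊗ b, h(b, b, a)), a ⊗ b ⊗ c ⊗ c ⊗ h(b, b, c), h(a ⊗ a ⊗ a ⊗ b, b ⊗ b ⊗ b, a ⊗ b))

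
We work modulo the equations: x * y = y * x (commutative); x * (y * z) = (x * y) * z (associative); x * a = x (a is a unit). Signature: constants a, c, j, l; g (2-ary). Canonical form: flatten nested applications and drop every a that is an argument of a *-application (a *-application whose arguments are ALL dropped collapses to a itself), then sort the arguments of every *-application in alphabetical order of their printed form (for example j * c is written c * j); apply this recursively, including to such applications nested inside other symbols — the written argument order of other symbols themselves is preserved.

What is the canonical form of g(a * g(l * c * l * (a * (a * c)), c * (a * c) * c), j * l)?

Focus inside:  a * g(l * c * l * (a * (a * c)), c * (a * c) * c)
Inside:  g(l * c * l * (a * (a * c)), c * (a * c) * c)  →  g(c * c * l * l, c * c * c)
Drop the unit:  drop a
Sort:  g(c * c * l * l, c * c * c)
Put back:  g(g(c * c * l * l, c * c * c), j * l)

Answer: g(g(c * c * l * l, c * c * c), j * l)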